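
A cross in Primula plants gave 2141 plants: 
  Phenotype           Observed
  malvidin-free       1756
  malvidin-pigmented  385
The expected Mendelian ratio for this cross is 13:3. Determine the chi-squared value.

0.828

The 13:3 ratio has 16 parts, so with N = 2141 the expected counts are:
  malvidin-free: 2141 × 13/16 = 1739.5625
  malvidin-pigmented: 2141 × 3/16 = 401.4375
χ² = Σ (O − E)² / E
  malvidin-free: (1756 − 1739.5625)² / 1739.5625 = 0.1553
  malvidin-pigmented: (385 − 401.4375)² / 401.4375 = 0.6731
χ² = 0.1553 + 0.6731 = 0.8284 ≈ 0.828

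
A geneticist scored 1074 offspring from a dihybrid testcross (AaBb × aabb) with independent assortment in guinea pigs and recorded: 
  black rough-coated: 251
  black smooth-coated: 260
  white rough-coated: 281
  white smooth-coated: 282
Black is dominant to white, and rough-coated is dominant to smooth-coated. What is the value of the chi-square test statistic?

A dihybrid testcross with independent assortment gives a 1:1:1:1 ratio.
The 1:1:1:1 ratio has 4 parts, so with N = 1074 the expected counts are:
  black rough-coated: 1074 × 1/4 = 268.5
  black smooth-coated: 1074 × 1/4 = 268.5
  white rough-coated: 1074 × 1/4 = 268.5
  white smooth-coated: 1074 × 1/4 = 268.5
χ² = Σ (O − E)² / E
  black rough-coated: (251 − 268.5)² / 268.5 = 1.1406
  black smooth-coated: (260 − 268.5)² / 268.5 = 0.2691
  white rough-coated: (281 − 268.5)² / 268.5 = 0.5819
  white smooth-coated: (282 − 268.5)² / 268.5 = 0.6788
χ² = 1.1406 + 0.2691 + 0.5819 + 0.6788 = 2.6704 ≈ 2.670

2.670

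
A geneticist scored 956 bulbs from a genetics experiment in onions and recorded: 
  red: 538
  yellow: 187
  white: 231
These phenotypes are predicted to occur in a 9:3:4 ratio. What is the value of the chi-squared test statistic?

The 9:3:4 ratio has 16 parts, so with N = 956 the expected counts are:
  red: 956 × 9/16 = 537.75
  yellow: 956 × 3/16 = 179.25
  white: 956 × 4/16 = 239
χ² = Σ (O − E)² / E
  red: (538 − 537.75)² / 537.75 = 0.0001
  yellow: (187 − 179.25)² / 179.25 = 0.3351
  white: (231 − 239)² / 239 = 0.2678
χ² = 0.0001 + 0.3351 + 0.2678 = 0.603

0.603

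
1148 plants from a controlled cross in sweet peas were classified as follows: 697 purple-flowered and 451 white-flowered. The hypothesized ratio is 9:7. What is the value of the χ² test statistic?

9.297

Total ratio parts = 16. Expected numbers out of 1148:
  purple-flowered: 1148 × 9/16 = 645.75
  white-flowered: 1148 × 7/16 = 502.25
χ² = Σ (O − E)² / E
  purple-flowered: (697 − 645.75)² / 645.75 = 4.0675
  white-flowered: (451 − 502.25)² / 502.25 = 5.2296
χ² = 4.0675 + 5.2296 = 9.2971 ≈ 9.297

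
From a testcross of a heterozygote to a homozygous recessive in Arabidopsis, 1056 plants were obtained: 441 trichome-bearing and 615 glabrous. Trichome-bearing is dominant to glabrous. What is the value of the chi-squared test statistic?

A testcross of a heterozygote (Aa × aa) gives a 1:1 phenotypic ratio.
Under the 1:1 hypothesis (Σ ratio = 2, N = 1056):
  trichome-bearing: 1056 × 1/2 = 528
  glabrous: 1056 × 1/2 = 528
χ² = Σ (O − E)² / E
  trichome-bearing: (441 − 528)² / 528 = 14.3352
  glabrous: (615 − 528)² / 528 = 14.3352
χ² = 14.3352 + 14.3352 = 28.6704 ≈ 28.670

28.670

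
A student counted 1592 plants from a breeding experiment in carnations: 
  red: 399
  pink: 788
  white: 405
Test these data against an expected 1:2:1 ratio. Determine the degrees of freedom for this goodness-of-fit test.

2

A goodness-of-fit test with 3 phenotype classes has df = 3 − 1 = 2.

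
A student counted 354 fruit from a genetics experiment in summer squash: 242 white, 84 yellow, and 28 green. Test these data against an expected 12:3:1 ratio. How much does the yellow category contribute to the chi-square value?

4.680

Under the 12:3:1 hypothesis (Σ ratio = 16, N = 354):
  white: 354 × 12/16 = 265.5
  yellow: 354 × 3/16 = 66.375
  green: 354 × 1/16 = 22.125
Contribution of yellow: (84 − 66.375)² / 66.375 = 4.6801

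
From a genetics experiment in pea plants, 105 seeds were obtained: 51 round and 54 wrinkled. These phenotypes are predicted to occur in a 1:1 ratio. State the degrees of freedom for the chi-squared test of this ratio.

A goodness-of-fit test with 2 phenotype classes has df = 2 − 1 = 1.

1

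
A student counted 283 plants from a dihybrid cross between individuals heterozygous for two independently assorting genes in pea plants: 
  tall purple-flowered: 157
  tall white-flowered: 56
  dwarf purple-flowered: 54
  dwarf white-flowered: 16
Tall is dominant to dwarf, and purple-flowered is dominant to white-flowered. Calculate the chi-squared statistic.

0.370

A dihybrid F₂ with independent assortment and complete dominance at both loci gives a 9:3:3:1 phenotypic ratio.
Under the 9:3:3:1 hypothesis (Σ ratio = 16, N = 283):
  tall purple-flowered: 283 × 9/16 = 159.1875
  tall white-flowered: 283 × 3/16 = 53.0625
  dwarf purple-flowered: 283 × 3/16 = 53.0625
  dwarf white-flowered: 283 × 1/16 = 17.6875
χ² = Σ (O − E)² / E
  tall purple-flowered: (157 − 159.1875)² / 159.1875 = 0.0301
  tall white-flowered: (56 − 53.0625)² / 53.0625 = 0.1626
  dwarf purple-flowered: (54 − 53.0625)² / 53.0625 = 0.0166
  dwarf white-flowered: (16 − 17.6875)² / 17.6875 = 0.1610
χ² = 0.0301 + 0.1626 + 0.0166 + 0.1610 = 0.3703 ≈ 0.370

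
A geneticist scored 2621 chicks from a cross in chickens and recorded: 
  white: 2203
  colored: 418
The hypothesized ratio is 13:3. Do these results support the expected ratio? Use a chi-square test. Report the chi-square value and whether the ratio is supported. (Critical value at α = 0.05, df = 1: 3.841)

13.507; not consistent

Total ratio parts = 16. Expected numbers out of 2621:
  white: 2621 × 13/16 = 2129.5625
  colored: 2621 × 3/16 = 491.4375
χ² = Σ (O − E)² / E
  white: (2203 − 2129.5625)² / 2129.5625 = 2.5325
  colored: (418 − 491.4375)² / 491.4375 = 10.9741
χ² = 2.5325 + 10.9741 = 13.5066 ≈ 13.507
Degrees of freedom = 2 − 1 = 1; critical value at α = 0.05 is 3.841.
Since 13.507 > 3.841, we reject the null hypothesis — the data do not fit the 13:3 ratio.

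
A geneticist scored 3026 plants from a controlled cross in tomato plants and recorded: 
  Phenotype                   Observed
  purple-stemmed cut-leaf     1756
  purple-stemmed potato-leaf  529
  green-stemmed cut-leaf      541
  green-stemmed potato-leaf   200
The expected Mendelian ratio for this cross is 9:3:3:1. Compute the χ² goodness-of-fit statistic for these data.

6.152

Under the 9:3:3:1 hypothesis (Σ ratio = 16, N = 3026):
  purple-stemmed cut-leaf: 3026 × 9/16 = 1702.125
  purple-stemmed potato-leaf: 3026 × 3/16 = 567.375
  green-stemmed cut-leaf: 3026 × 3/16 = 567.375
  green-stemmed potato-leaf: 3026 × 1/16 = 189.125
χ² = Σ (O − E)² / E
  purple-stemmed cut-leaf: (1756 − 1702.125)² / 1702.125 = 1.7052
  purple-stemmed potato-leaf: (529 − 567.375)² / 567.375 = 2.5955
  green-stemmed cut-leaf: (541 − 567.375)² / 567.375 = 1.2261
  green-stemmed potato-leaf: (200 − 189.125)² / 189.125 = 0.6253
χ² = 1.7052 + 2.5955 + 1.2261 + 0.6253 = 6.1521 ≈ 6.152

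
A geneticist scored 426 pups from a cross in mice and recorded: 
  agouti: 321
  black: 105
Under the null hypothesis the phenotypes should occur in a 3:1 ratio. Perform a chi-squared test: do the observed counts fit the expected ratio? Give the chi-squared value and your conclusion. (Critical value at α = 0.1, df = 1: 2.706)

Expected counts for N = 426 under a 3:1 ratio (total parts = 4):
  agouti: 426 × 3/4 = 319.5
  black: 426 × 1/4 = 106.5
χ² = Σ (O − E)² / E
  agouti: (321 − 319.5)² / 319.5 = 0.0070
  black: (105 − 106.5)² / 106.5 = 0.0211
χ² = 0.0070 + 0.0211 = 0.0281 ≈ 0.028
Degrees of freedom = 2 − 1 = 1; critical value at α = 0.1 is 2.706.
Since 0.028 < 2.706, we fail to reject the null hypothesis — the data are consistent with the 3:1 ratio.

0.028; consistent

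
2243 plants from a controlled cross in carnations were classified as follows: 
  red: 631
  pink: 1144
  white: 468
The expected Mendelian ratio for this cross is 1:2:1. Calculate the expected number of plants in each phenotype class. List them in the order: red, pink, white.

Expected counts for N = 2243 under a 1:2:1 ratio (total parts = 4):
  red: 2243 × 1/4 = 560.75
  pink: 2243 × 2/4 = 1121.5
  white: 2243 × 1/4 = 560.75

560.75, 1121.5, 560.75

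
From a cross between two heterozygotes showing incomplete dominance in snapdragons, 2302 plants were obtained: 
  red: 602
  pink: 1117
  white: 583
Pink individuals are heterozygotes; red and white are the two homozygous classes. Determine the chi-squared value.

With incomplete dominance, a heterozygote × heterozygote cross gives a 1:2:1 phenotypic ratio.
Total ratio parts = 4. Expected numbers out of 2302:
  red: 2302 × 1/4 = 575.5
  pink: 2302 × 2/4 = 1151
  white: 2302 × 1/4 = 575.5
χ² = Σ (O − E)² / E
  red: (602 − 575.5)² / 575.5 = 1.2202
  pink: (1117 − 1151)² / 1151 = 1.0043
  white: (583 − 575.5)² / 575.5 = 0.0977
χ² = 1.2202 + 1.0043 + 0.0977 = 2.3222 ≈ 2.322

2.322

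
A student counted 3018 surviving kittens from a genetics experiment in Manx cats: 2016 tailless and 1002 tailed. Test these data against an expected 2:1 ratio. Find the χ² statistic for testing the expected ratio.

0.024

Expected counts for N = 3018 under a 2:1 ratio (total parts = 3):
  tailless: 3018 × 2/3 = 2012
  tailed: 3018 × 1/3 = 1006
χ² = Σ (O − E)² / E
  tailless: (2016 − 2012)² / 2012 = 0.0080
  tailed: (1002 − 1006)² / 1006 = 0.0159
χ² = 0.0080 + 0.0159 = 0.0239 ≈ 0.024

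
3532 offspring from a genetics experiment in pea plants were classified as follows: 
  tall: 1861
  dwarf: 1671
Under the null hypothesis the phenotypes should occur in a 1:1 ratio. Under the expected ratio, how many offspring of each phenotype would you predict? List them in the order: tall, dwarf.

1766, 1766

Under the 1:1 hypothesis (Σ ratio = 2, N = 3532):
  tall: 3532 × 1/2 = 1766
  dwarf: 3532 × 1/2 = 1766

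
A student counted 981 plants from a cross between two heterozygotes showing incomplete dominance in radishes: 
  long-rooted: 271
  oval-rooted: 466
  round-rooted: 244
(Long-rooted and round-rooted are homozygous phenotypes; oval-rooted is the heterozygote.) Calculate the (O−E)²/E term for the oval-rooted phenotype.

1.224

With incomplete dominance, a heterozygote × heterozygote cross gives a 1:2:1 phenotypic ratio.
Under the 1:2:1 hypothesis (Σ ratio = 4, N = 981):
  long-rooted: 981 × 1/4 = 245.25
  oval-rooted: 981 × 2/4 = 490.5
  round-rooted: 981 × 1/4 = 245.25
Contribution of oval-rooted: (466 − 490.5)² / 490.5 = 1.2238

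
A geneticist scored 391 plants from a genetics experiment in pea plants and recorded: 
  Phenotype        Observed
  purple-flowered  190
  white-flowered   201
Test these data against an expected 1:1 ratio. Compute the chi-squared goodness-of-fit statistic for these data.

0.309

The 1:1 ratio has 2 parts, so with N = 391 the expected counts are:
  purple-flowered: 391 × 1/2 = 195.5
  white-flowered: 391 × 1/2 = 195.5
χ² = Σ (O − E)² / E
  purple-flowered: (190 − 195.5)² / 195.5 = 0.1547
  white-flowered: (201 − 195.5)² / 195.5 = 0.1547
χ² = 0.1547 + 0.1547 = 0.3094 ≈ 0.309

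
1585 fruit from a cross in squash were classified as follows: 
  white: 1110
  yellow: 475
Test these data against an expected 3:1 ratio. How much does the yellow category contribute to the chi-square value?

Total ratio parts = 4. Expected numbers out of 1585:
  white: 1585 × 3/4 = 1188.75
  yellow: 1585 × 1/4 = 396.25
Contribution of yellow: (475 − 396.25)² / 396.25 = 15.6506

15.651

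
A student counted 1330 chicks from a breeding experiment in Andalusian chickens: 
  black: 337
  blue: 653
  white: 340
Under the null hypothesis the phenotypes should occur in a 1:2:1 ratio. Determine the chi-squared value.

0.447

Total ratio parts = 4. Expected numbers out of 1330:
  black: 1330 × 1/4 = 332.5
  blue: 1330 × 2/4 = 665
  white: 1330 × 1/4 = 332.5
χ² = Σ (O − E)² / E
  black: (337 − 332.5)² / 332.5 = 0.0609
  blue: (653 − 665)² / 665 = 0.2165
  white: (340 − 332.5)² / 332.5 = 0.1692
χ² = 0.0609 + 0.2165 + 0.1692 = 0.4466 ≈ 0.447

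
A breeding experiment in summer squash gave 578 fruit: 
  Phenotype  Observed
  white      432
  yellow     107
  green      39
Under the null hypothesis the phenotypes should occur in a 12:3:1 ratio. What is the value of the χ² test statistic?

Expected counts for N = 578 under a 12:3:1 ratio (total parts = 16):
  white: 578 × 12/16 = 433.5
  yellow: 578 × 3/16 = 108.375
  green: 578 × 1/16 = 36.125
χ² = Σ (O − E)² / E
  white: (432 − 433.5)² / 433.5 = 0.0052
  yellow: (107 − 108.375)² / 108.375 = 0.0174
  green: (39 − 36.125)² / 36.125 = 0.2288
χ² = 0.0052 + 0.0174 + 0.2288 = 0.2514 ≈ 0.251

0.251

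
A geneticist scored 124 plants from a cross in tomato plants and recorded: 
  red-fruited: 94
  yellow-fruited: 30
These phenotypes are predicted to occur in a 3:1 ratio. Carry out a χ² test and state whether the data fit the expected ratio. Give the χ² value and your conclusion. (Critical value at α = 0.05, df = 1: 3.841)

0.043; consistent

The 3:1 ratio has 4 parts, so with N = 124 the expected counts are:
  red-fruited: 124 × 3/4 = 93
  yellow-fruited: 124 × 1/4 = 31
χ² = Σ (O − E)² / E
  red-fruited: (94 − 93)² / 93 = 0.0108
  yellow-fruited: (30 − 31)² / 31 = 0.0323
χ² = 0.0108 + 0.0323 = 0.0431 ≈ 0.043
Degrees of freedom = 2 − 1 = 1; critical value at α = 0.05 is 3.841.
Since 0.043 < 3.841, we fail to reject the null hypothesis — the data are consistent with the 3:1 ratio.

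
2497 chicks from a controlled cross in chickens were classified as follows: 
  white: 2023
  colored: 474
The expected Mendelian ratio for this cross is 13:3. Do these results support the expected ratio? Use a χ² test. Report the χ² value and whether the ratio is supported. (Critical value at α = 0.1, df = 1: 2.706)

0.089; consistent

Expected counts for N = 2497 under a 13:3 ratio (total parts = 16):
  white: 2497 × 13/16 = 2028.8125
  colored: 2497 × 3/16 = 468.1875
χ² = Σ (O − E)² / E
  white: (2023 − 2028.8125)² / 2028.8125 = 0.0167
  colored: (474 − 468.1875)² / 468.1875 = 0.0722
χ² = 0.0167 + 0.0722 = 0.0889 ≈ 0.089
Degrees of freedom = 2 − 1 = 1; critical value at α = 0.1 is 2.706.
Since 0.089 < 2.706, we fail to reject the null hypothesis — the data are consistent with the 13:3 ratio.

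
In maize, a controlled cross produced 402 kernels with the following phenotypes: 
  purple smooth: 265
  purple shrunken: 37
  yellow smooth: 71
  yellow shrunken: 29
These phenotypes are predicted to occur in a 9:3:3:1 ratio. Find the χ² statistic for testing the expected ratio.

27.072

Total ratio parts = 16. Expected numbers out of 402:
  purple smooth: 402 × 9/16 = 226.125
  purple shrunken: 402 × 3/16 = 75.375
  yellow smooth: 402 × 3/16 = 75.375
  yellow shrunken: 402 × 1/16 = 25.125
χ² = Σ (O − E)² / E
  purple smooth: (265 − 226.125)² / 226.125 = 6.6833
  purple shrunken: (37 − 75.375)² / 75.375 = 19.5375
  yellow smooth: (71 − 75.375)² / 75.375 = 0.2539
  yellow shrunken: (29 − 25.125)² / 25.125 = 0.5976
χ² = 6.6833 + 19.5375 + 0.2539 + 0.5976 = 27.0723 ≈ 27.072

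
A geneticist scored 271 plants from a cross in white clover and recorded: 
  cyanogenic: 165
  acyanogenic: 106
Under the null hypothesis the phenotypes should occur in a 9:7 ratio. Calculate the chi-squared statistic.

2.366

Expected counts for N = 271 under a 9:7 ratio (total parts = 16):
  cyanogenic: 271 × 9/16 = 152.4375
  acyanogenic: 271 × 7/16 = 118.5625
χ² = Σ (O − E)² / E
  cyanogenic: (165 − 152.4375)² / 152.4375 = 1.0353
  acyanogenic: (106 − 118.5625)² / 118.5625 = 1.3311
χ² = 1.0353 + 1.3311 = 2.3664 ≈ 2.366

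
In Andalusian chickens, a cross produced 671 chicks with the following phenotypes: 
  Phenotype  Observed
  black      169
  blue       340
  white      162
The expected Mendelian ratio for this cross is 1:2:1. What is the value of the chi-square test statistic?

0.267

Total ratio parts = 4. Expected numbers out of 671:
  black: 671 × 1/4 = 167.75
  blue: 671 × 2/4 = 335.5
  white: 671 × 1/4 = 167.75
χ² = Σ (O − E)² / E
  black: (169 − 167.75)² / 167.75 = 0.0093
  blue: (340 − 335.5)² / 335.5 = 0.0604
  white: (162 − 167.75)² / 167.75 = 0.1971
χ² = 0.0093 + 0.0604 + 0.1971 = 0.2668 ≈ 0.267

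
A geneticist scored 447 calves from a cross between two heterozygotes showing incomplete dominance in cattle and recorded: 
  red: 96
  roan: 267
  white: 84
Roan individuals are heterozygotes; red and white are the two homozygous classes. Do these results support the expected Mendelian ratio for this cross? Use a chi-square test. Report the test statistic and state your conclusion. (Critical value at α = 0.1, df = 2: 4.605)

With incomplete dominance, a heterozygote × heterozygote cross gives a 1:2:1 phenotypic ratio.
The 1:2:1 ratio has 4 parts, so with N = 447 the expected counts are:
  red: 447 × 1/4 = 111.75
  roan: 447 × 2/4 = 223.5
  white: 447 × 1/4 = 111.75
χ² = Σ (O − E)² / E
  red: (96 − 111.75)² / 111.75 = 2.2198
  roan: (267 − 223.5)² / 223.5 = 8.4664
  white: (84 − 111.75)² / 111.75 = 6.8909
χ² = 2.2198 + 8.4664 + 6.8909 = 17.5771 ≈ 17.577
Degrees of freedom = 3 − 1 = 2; critical value at α = 0.1 is 4.605.
Since 17.577 > 4.605, we reject the null hypothesis — the data do not fit the 1:2:1 ratio.

17.577; not consistent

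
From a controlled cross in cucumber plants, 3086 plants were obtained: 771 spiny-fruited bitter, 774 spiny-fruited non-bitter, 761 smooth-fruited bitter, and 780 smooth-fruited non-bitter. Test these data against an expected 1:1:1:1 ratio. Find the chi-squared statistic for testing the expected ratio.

0.245

Total ratio parts = 4. Expected numbers out of 3086:
  spiny-fruited bitter: 3086 × 1/4 = 771.5
  spiny-fruited non-bitter: 3086 × 1/4 = 771.5
  smooth-fruited bitter: 3086 × 1/4 = 771.5
  smooth-fruited non-bitter: 3086 × 1/4 = 771.5
χ² = Σ (O − E)² / E
  spiny-fruited bitter: (771 − 771.5)² / 771.5 = 0.0003
  spiny-fruited non-bitter: (774 − 771.5)² / 771.5 = 0.0081
  smooth-fruited bitter: (761 − 771.5)² / 771.5 = 0.1429
  smooth-fruited non-bitter: (780 − 771.5)² / 771.5 = 0.0936
χ² = 0.0003 + 0.0081 + 0.1429 + 0.0936 = 0.2449 ≈ 0.245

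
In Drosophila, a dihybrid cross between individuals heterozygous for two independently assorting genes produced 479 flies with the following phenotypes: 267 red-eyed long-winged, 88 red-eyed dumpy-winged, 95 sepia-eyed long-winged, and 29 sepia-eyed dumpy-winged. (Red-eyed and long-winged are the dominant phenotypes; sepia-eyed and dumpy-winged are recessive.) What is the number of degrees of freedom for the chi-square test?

3

A dihybrid F₂ with independent assortment and complete dominance at both loci gives a 9:3:3:1 phenotypic ratio.
A goodness-of-fit test with 4 phenotype classes has df = 4 − 1 = 3.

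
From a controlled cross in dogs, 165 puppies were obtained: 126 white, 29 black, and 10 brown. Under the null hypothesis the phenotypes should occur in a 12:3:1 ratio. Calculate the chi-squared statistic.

Under the 12:3:1 hypothesis (Σ ratio = 16, N = 165):
  white: 165 × 12/16 = 123.75
  black: 165 × 3/16 = 30.9375
  brown: 165 × 1/16 = 10.3125
χ² = Σ (O − E)² / E
  white: (126 − 123.75)² / 123.75 = 0.0409
  black: (29 − 30.9375)² / 30.9375 = 0.1213
  brown: (10 − 10.3125)² / 10.3125 = 0.0095
χ² = 0.0409 + 0.1213 + 0.0095 = 0.1717 ≈ 0.172

0.172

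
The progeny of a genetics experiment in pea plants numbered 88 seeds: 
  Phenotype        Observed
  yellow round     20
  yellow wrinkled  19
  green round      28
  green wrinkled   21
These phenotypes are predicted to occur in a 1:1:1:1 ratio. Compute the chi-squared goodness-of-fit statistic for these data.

2.273

Total ratio parts = 4. Expected numbers out of 88:
  yellow round: 88 × 1/4 = 22
  yellow wrinkled: 88 × 1/4 = 22
  green round: 88 × 1/4 = 22
  green wrinkled: 88 × 1/4 = 22
χ² = Σ (O − E)² / E
  yellow round: (20 − 22)² / 22 = 0.1818
  yellow wrinkled: (19 − 22)² / 22 = 0.4091
  green round: (28 − 22)² / 22 = 1.6364
  green wrinkled: (21 − 22)² / 22 = 0.0455
χ² = 0.1818 + 0.4091 + 1.6364 + 0.0455 = 2.2728 ≈ 2.273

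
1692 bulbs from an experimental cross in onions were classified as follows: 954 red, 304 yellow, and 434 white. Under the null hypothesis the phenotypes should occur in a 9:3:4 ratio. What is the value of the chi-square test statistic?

0.845

Total ratio parts = 16. Expected numbers out of 1692:
  red: 1692 × 9/16 = 951.75
  yellow: 1692 × 3/16 = 317.25
  white: 1692 × 4/16 = 423
χ² = Σ (O − E)² / E
  red: (954 − 951.75)² / 951.75 = 0.0053
  yellow: (304 − 317.25)² / 317.25 = 0.5534
  white: (434 − 423)² / 423 = 0.2861
χ² = 0.0053 + 0.5534 + 0.2861 = 0.8448 ≈ 0.845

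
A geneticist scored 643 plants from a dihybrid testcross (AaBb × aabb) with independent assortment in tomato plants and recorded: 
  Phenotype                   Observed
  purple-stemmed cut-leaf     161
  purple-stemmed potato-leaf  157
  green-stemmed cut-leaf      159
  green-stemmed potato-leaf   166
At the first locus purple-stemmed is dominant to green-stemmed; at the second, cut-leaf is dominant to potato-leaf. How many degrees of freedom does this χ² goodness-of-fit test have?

3

A dihybrid testcross with independent assortment gives a 1:1:1:1 ratio.
A goodness-of-fit test with 4 phenotype classes has df = 4 − 1 = 3.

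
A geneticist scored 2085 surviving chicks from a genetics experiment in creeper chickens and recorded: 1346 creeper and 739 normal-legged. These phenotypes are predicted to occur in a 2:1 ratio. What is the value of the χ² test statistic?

Expected counts for N = 2085 under a 2:1 ratio (total parts = 3):
  creeper: 2085 × 2/3 = 1390
  normal-legged: 2085 × 1/3 = 695
χ² = Σ (O − E)² / E
  creeper: (1346 − 1390)² / 1390 = 1.3928
  normal-legged: (739 − 695)² / 695 = 2.7856
χ² = 1.3928 + 2.7856 = 4.1784 ≈ 4.178

4.178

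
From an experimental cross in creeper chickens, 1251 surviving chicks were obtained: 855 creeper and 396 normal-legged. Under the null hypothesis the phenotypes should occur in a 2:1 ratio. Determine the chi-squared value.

1.586

Under the 2:1 hypothesis (Σ ratio = 3, N = 1251):
  creeper: 1251 × 2/3 = 834
  normal-legged: 1251 × 1/3 = 417
χ² = Σ (O − E)² / E
  creeper: (855 − 834)² / 834 = 0.5288
  normal-legged: (396 − 417)² / 417 = 1.0576
χ² = 0.5288 + 1.0576 = 1.5864 ≈ 1.586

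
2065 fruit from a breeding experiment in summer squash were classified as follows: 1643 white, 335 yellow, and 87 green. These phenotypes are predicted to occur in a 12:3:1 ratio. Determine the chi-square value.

Expected counts for N = 2065 under a 12:3:1 ratio (total parts = 16):
  white: 2065 × 12/16 = 1548.75
  yellow: 2065 × 3/16 = 387.1875
  green: 2065 × 1/16 = 129.0625
χ² = Σ (O − E)² / E
  white: (1643 − 1548.75)² / 1548.75 = 5.7356
  yellow: (335 − 387.1875)² / 387.1875 = 7.0342
  green: (87 − 129.0625)² / 129.0625 = 13.7085
χ² = 5.7356 + 7.0342 + 13.7085 = 26.4783 ≈ 26.478

26.478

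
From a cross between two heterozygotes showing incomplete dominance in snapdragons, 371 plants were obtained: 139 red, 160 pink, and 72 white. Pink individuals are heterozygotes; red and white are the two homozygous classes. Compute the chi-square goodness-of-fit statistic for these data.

With incomplete dominance, a heterozygote × heterozygote cross gives a 1:2:1 phenotypic ratio.
The 1:2:1 ratio has 4 parts, so with N = 371 the expected counts are:
  red: 371 × 1/4 = 92.75
  pink: 371 × 2/4 = 185.5
  white: 371 × 1/4 = 92.75
χ² = Σ (O − E)² / E
  red: (139 − 92.75)² / 92.75 = 23.0627
  pink: (160 − 185.5)² / 185.5 = 3.5054
  white: (72 − 92.75)² / 92.75 = 4.6422
χ² = 23.0627 + 3.5054 + 4.6422 = 31.2103 ≈ 31.210

31.210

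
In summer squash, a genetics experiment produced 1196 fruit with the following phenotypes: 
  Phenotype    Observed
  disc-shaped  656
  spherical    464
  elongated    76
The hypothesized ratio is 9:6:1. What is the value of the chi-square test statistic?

0.974

Expected counts for N = 1196 under a 9:6:1 ratio (total parts = 16):
  disc-shaped: 1196 × 9/16 = 672.75
  spherical: 1196 × 6/16 = 448.5
  elongated: 1196 × 1/16 = 74.75
χ² = Σ (O − E)² / E
  disc-shaped: (656 − 672.75)² / 672.75 = 0.4170
  spherical: (464 − 448.5)² / 448.5 = 0.5357
  elongated: (76 − 74.75)² / 74.75 = 0.0209
χ² = 0.4170 + 0.5357 + 0.0209 = 0.9736 ≈ 0.974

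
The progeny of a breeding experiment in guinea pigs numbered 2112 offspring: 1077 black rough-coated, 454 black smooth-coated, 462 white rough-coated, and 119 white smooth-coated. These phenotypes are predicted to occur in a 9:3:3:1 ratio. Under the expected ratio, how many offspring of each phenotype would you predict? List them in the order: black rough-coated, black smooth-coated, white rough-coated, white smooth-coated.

1188, 396, 396, 132

Under the 9:3:3:1 hypothesis (Σ ratio = 16, N = 2112):
  black rough-coated: 2112 × 9/16 = 1188
  black smooth-coated: 2112 × 3/16 = 396
  white rough-coated: 2112 × 3/16 = 396
  white smooth-coated: 2112 × 1/16 = 132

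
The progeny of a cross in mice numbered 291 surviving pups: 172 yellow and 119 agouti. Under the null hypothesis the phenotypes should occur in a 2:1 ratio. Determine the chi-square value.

Total ratio parts = 3. Expected numbers out of 291:
  yellow: 291 × 2/3 = 194
  agouti: 291 × 1/3 = 97
χ² = Σ (O − E)² / E
  yellow: (172 − 194)² / 194 = 2.4948
  agouti: (119 − 97)² / 97 = 4.9897
χ² = 2.4948 + 4.9897 = 7.4845 ≈ 7.485

7.485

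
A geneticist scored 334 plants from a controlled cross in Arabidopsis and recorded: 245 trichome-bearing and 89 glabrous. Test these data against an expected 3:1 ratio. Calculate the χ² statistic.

Under the 3:1 hypothesis (Σ ratio = 4, N = 334):
  trichome-bearing: 334 × 3/4 = 250.5
  glabrous: 334 × 1/4 = 83.5
χ² = Σ (O − E)² / E
  trichome-bearing: (245 − 250.5)² / 250.5 = 0.1208
  glabrous: (89 − 83.5)² / 83.5 = 0.3623
χ² = 0.1208 + 0.3623 = 0.4831 ≈ 0.483

0.483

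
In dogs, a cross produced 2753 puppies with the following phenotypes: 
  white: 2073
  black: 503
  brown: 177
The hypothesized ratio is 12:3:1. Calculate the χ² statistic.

0.512

Total ratio parts = 16. Expected numbers out of 2753:
  white: 2753 × 12/16 = 2064.75
  black: 2753 × 3/16 = 516.1875
  brown: 2753 × 1/16 = 172.0625
χ² = Σ (O − E)² / E
  white: (2073 − 2064.75)² / 2064.75 = 0.0330
  black: (503 − 516.1875)² / 516.1875 = 0.3369
  brown: (177 − 172.0625)² / 172.0625 = 0.1417
χ² = 0.0330 + 0.3369 + 0.1417 = 0.5116 ≈ 0.512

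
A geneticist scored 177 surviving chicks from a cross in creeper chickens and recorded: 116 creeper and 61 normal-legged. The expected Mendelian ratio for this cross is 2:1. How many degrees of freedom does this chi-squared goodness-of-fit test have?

A goodness-of-fit test with 2 phenotype classes has df = 2 − 1 = 1.

1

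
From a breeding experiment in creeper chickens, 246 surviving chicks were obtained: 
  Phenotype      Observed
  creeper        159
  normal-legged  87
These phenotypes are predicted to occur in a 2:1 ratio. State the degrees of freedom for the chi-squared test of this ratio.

A goodness-of-fit test with 2 phenotype classes has df = 2 − 1 = 1.

1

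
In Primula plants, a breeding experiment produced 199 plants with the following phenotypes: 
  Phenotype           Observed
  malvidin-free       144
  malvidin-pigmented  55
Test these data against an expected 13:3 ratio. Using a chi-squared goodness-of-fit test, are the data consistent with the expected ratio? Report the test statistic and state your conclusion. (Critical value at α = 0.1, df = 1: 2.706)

Under the 13:3 hypothesis (Σ ratio = 16, N = 199):
  malvidin-free: 199 × 13/16 = 161.6875
  malvidin-pigmented: 199 × 3/16 = 37.3125
χ² = Σ (O − E)² / E
  malvidin-free: (144 − 161.6875)² / 161.6875 = 1.9349
  malvidin-pigmented: (55 − 37.3125)² / 37.3125 = 8.3845
χ² = 1.9349 + 8.3845 = 10.3194 ≈ 10.319
Degrees of freedom = 2 − 1 = 1; critical value at α = 0.1 is 2.706.
Since 10.319 > 2.706, we reject the null hypothesis — the data do not fit the 13:3 ratio.

10.319; not consistent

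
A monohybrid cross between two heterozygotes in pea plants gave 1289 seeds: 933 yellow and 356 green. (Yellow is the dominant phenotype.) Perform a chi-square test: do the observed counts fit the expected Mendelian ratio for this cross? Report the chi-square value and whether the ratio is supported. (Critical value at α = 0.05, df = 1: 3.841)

For a monohybrid cross between heterozygotes with complete dominance, the expected phenotypic ratio is 3:1.
Total ratio parts = 4. Expected numbers out of 1289:
  yellow: 1289 × 3/4 = 966.75
  green: 1289 × 1/4 = 322.25
χ² = Σ (O − E)² / E
  yellow: (933 − 966.75)² / 966.75 = 1.1782
  green: (356 − 322.25)² / 322.25 = 3.5347
χ² = 1.1782 + 3.5347 = 4.7129 ≈ 4.713
Degrees of freedom = 2 − 1 = 1; critical value at α = 0.05 is 3.841.
Since 4.713 > 3.841, we reject the null hypothesis — the data do not fit the 3:1 ratio.

4.713; not consistent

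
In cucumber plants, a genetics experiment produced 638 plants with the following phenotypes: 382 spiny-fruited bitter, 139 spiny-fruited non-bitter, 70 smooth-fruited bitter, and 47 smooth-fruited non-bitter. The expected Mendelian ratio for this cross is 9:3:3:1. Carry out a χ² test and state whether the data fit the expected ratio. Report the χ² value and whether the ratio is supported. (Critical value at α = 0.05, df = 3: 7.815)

Total ratio parts = 16. Expected numbers out of 638:
  spiny-fruited bitter: 638 × 9/16 = 358.875
  spiny-fruited non-bitter: 638 × 3/16 = 119.625
  smooth-fruited bitter: 638 × 3/16 = 119.625
  smooth-fruited non-bitter: 638 × 1/16 = 39.875
χ² = Σ (O − E)² / E
  spiny-fruited bitter: (382 − 358.875)² / 358.875 = 1.4901
  spiny-fruited non-bitter: (139 − 119.625)² / 119.625 = 3.1381
  smooth-fruited bitter: (70 − 119.625)² / 119.625 = 20.5863
  smooth-fruited non-bitter: (47 − 39.875)² / 39.875 = 1.2731
χ² = 1.4901 + 3.1381 + 20.5863 + 1.2731 = 26.4876 ≈ 26.488
Degrees of freedom = 4 − 1 = 3; critical value at α = 0.05 is 7.815.
Since 26.488 > 7.815, we reject the null hypothesis — the data do not fit the 9:3:3:1 ratio.

26.488; not consistent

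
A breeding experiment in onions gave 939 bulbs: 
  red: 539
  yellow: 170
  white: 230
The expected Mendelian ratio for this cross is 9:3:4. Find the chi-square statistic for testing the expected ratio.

Expected counts for N = 939 under a 9:3:4 ratio (total parts = 16):
  red: 939 × 9/16 = 528.1875
  yellow: 939 × 3/16 = 176.0625
  white: 939 × 4/16 = 234.75
χ² = Σ (O − E)² / E
  red: (539 − 528.1875)² / 528.1875 = 0.2213
  yellow: (170 − 176.0625)² / 176.0625 = 0.2088
  white: (230 − 234.75)² / 234.75 = 0.0961
χ² = 0.2213 + 0.2088 + 0.0961 = 0.5262 ≈ 0.526

0.526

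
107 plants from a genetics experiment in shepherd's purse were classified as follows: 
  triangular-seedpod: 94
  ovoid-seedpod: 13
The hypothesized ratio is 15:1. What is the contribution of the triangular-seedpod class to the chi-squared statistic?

Total ratio parts = 16. Expected numbers out of 107:
  triangular-seedpod: 107 × 15/16 = 100.3125
  ovoid-seedpod: 107 × 1/16 = 6.6875
Contribution of triangular-seedpod: (94 − 100.3125)² / 100.3125 = 0.3972

0.397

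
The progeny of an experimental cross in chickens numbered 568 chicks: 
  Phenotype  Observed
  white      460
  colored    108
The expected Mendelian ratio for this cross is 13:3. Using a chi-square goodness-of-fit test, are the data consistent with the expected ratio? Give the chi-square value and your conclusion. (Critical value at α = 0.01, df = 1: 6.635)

Under the 13:3 hypothesis (Σ ratio = 16, N = 568):
  white: 568 × 13/16 = 461.5
  colored: 568 × 3/16 = 106.5
χ² = Σ (O − E)² / E
  white: (460 − 461.5)² / 461.5 = 0.0049
  colored: (108 − 106.5)² / 106.5 = 0.0211
χ² = 0.0049 + 0.0211 = 0.026
Degrees of freedom = 2 − 1 = 1; critical value at α = 0.01 is 6.635.
Since 0.026 < 6.635, we fail to reject the null hypothesis — the data are consistent with the 13:3 ratio.

0.026; consistent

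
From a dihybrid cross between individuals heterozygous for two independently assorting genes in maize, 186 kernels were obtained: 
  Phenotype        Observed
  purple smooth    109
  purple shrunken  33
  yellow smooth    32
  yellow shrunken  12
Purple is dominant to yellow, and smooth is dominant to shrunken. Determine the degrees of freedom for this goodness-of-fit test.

3

A dihybrid F₂ with independent assortment and complete dominance at both loci gives a 9:3:3:1 phenotypic ratio.
A goodness-of-fit test with 4 phenotype classes has df = 4 − 1 = 3.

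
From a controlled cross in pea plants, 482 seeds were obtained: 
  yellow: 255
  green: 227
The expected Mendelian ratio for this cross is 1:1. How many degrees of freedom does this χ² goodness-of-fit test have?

1

A goodness-of-fit test with 2 phenotype classes has df = 2 − 1 = 1.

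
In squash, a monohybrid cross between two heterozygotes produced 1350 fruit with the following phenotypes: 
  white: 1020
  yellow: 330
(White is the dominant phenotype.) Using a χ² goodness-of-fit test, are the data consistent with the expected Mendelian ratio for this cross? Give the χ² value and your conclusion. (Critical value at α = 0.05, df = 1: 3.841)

0.222; consistent

For a monohybrid cross between heterozygotes with complete dominance, the expected phenotypic ratio is 3:1.
Under the 3:1 hypothesis (Σ ratio = 4, N = 1350):
  white: 1350 × 3/4 = 1012.5
  yellow: 1350 × 1/4 = 337.5
χ² = Σ (O − E)² / E
  white: (1020 − 1012.5)² / 1012.5 = 0.0556
  yellow: (330 − 337.5)² / 337.5 = 0.1667
χ² = 0.0556 + 0.1667 = 0.2223 ≈ 0.222
Degrees of freedom = 2 − 1 = 1; critical value at α = 0.05 is 3.841.
Since 0.222 < 3.841, we fail to reject the null hypothesis — the data are consistent with the 3:1 ratio.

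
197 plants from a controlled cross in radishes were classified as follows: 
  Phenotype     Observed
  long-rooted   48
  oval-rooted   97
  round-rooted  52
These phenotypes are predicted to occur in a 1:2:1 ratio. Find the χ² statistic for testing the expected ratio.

0.208

Under the 1:2:1 hypothesis (Σ ratio = 4, N = 197):
  long-rooted: 197 × 1/4 = 49.25
  oval-rooted: 197 × 2/4 = 98.5
  round-rooted: 197 × 1/4 = 49.25
χ² = Σ (O − E)² / E
  long-rooted: (48 − 49.25)² / 49.25 = 0.0317
  oval-rooted: (97 − 98.5)² / 98.5 = 0.0228
  round-rooted: (52 − 49.25)² / 49.25 = 0.1536
χ² = 0.0317 + 0.0228 + 0.1536 = 0.2081 ≈ 0.208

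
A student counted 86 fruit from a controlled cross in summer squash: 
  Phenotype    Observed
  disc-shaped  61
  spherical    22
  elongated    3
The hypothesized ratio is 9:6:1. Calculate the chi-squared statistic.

Under the 9:6:1 hypothesis (Σ ratio = 16, N = 86):
  disc-shaped: 86 × 9/16 = 48.375
  spherical: 86 × 6/16 = 32.25
  elongated: 86 × 1/16 = 5.375
χ² = Σ (O − E)² / E
  disc-shaped: (61 − 48.375)² / 48.375 = 3.2949
  spherical: (22 − 32.25)² / 32.25 = 3.2578
  elongated: (3 − 5.375)² / 5.375 = 1.0494
χ² = 3.2949 + 3.2578 + 1.0494 = 7.6021 ≈ 7.602

7.602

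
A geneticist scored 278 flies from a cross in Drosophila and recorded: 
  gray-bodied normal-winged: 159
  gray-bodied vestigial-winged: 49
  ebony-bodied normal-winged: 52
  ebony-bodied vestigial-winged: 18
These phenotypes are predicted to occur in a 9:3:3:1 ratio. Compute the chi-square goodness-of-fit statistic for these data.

0.254

Total ratio parts = 16. Expected numbers out of 278:
  gray-bodied normal-winged: 278 × 9/16 = 156.375
  gray-bodied vestigial-winged: 278 × 3/16 = 52.125
  ebony-bodied normal-winged: 278 × 3/16 = 52.125
  ebony-bodied vestigial-winged: 278 × 1/16 = 17.375
χ² = Σ (O − E)² / E
  gray-bodied normal-winged: (159 − 156.375)² / 156.375 = 0.0441
  gray-bodied vestigial-winged: (49 − 52.125)² / 52.125 = 0.1874
  ebony-bodied normal-winged: (52 − 52.125)² / 52.125 = 0.0003
  ebony-bodied vestigial-winged: (18 − 17.375)² / 17.375 = 0.0225
χ² = 0.0441 + 0.1874 + 0.0003 + 0.0225 = 0.2543 ≈ 0.254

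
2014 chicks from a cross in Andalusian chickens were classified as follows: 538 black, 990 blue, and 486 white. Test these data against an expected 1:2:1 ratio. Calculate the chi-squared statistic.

The 1:2:1 ratio has 4 parts, so with N = 2014 the expected counts are:
  black: 2014 × 1/4 = 503.5
  blue: 2014 × 2/4 = 1007
  white: 2014 × 1/4 = 503.5
χ² = Σ (O − E)² / E
  black: (538 − 503.5)² / 503.5 = 2.3640
  blue: (990 − 1007)² / 1007 = 0.2870
  white: (486 − 503.5)² / 503.5 = 0.6082
χ² = 2.3640 + 0.2870 + 0.6082 = 3.2592 ≈ 3.259

3.259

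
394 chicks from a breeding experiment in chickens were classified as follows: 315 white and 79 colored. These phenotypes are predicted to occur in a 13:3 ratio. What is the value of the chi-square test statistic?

0.438

Total ratio parts = 16. Expected numbers out of 394:
  white: 394 × 13/16 = 320.125
  colored: 394 × 3/16 = 73.875
χ² = Σ (O − E)² / E
  white: (315 − 320.125)² / 320.125 = 0.0820
  colored: (79 − 73.875)² / 73.875 = 0.3555
χ² = 0.0820 + 0.3555 = 0.4375 ≈ 0.438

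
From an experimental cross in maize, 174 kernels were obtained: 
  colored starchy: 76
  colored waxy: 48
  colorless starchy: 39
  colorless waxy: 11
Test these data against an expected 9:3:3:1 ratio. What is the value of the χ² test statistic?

The 9:3:3:1 ratio has 16 parts, so with N = 174 the expected counts are:
  colored starchy: 174 × 9/16 = 97.875
  colored waxy: 174 × 3/16 = 32.625
  colorless starchy: 174 × 3/16 = 32.625
  colorless waxy: 174 × 1/16 = 10.875
χ² = Σ (O − E)² / E
  colored starchy: (76 − 97.875)² / 97.875 = 4.8890
  colored waxy: (48 − 32.625)² / 32.625 = 7.2457
  colorless starchy: (39 − 32.625)² / 32.625 = 1.2457
  colorless waxy: (11 − 10.875)² / 10.875 = 0.0014
χ² = 4.8890 + 7.2457 + 1.2457 + 0.0014 = 13.3818 ≈ 13.382

13.382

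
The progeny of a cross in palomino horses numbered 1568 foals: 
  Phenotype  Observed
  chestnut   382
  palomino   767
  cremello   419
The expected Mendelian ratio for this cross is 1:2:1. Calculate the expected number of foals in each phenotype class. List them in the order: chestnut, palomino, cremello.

392, 784, 392

Under the 1:2:1 hypothesis (Σ ratio = 4, N = 1568):
  chestnut: 1568 × 1/4 = 392
  palomino: 1568 × 2/4 = 784
  cremello: 1568 × 1/4 = 392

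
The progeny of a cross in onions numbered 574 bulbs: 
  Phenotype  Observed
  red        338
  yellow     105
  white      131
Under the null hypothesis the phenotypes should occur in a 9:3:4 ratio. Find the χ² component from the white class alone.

1.089

Total ratio parts = 16. Expected numbers out of 574:
  red: 574 × 9/16 = 322.875
  yellow: 574 × 3/16 = 107.625
  white: 574 × 4/16 = 143.5
Contribution of white: (131 − 143.5)² / 143.5 = 1.0889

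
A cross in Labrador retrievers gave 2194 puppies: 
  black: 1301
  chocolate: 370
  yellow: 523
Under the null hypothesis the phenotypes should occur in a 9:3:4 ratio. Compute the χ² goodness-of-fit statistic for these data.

8.971

Under the 9:3:4 hypothesis (Σ ratio = 16, N = 2194):
  black: 2194 × 9/16 = 1234.125
  chocolate: 2194 × 3/16 = 411.375
  yellow: 2194 × 4/16 = 548.5
χ² = Σ (O − E)² / E
  black: (1301 − 1234.125)² / 1234.125 = 3.6238
  chocolate: (370 − 411.375)² / 411.375 = 4.1614
  yellow: (523 − 548.5)² / 548.5 = 1.1855
χ² = 3.6238 + 4.1614 + 1.1855 = 8.9707 ≈ 8.971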